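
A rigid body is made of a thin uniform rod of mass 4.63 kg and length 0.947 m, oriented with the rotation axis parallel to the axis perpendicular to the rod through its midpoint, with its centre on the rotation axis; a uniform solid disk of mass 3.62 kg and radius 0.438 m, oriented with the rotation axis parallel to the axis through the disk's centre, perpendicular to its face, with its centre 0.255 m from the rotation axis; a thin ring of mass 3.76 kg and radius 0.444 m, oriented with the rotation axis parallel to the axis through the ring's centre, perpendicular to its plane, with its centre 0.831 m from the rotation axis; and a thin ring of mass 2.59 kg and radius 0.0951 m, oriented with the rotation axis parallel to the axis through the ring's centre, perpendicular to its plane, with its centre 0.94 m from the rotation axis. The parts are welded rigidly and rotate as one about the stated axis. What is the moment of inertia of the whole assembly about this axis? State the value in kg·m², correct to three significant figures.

6.58

Thin rod: I_cm = (1/12)ML² = (1/12)(4.63)(0.947)² = 0.34602 kg·m²; axis through the centre, so I = 0.34602 kg·m².
Solid disk: I_cm = (1/2)MR² = (1/2)(3.62)(0.438)² = 0.34724 kg·m²; centre at d = 0.255 m, so I = I_cm + Md² gives I = 0.34724 + (3.62)(0.255)² = 0.58263 kg·m².
Thin ring: I_cm = MR² = (3.76)(0.444)² = 0.74123 kg·m²; centre at d = 0.831 m, so I = I_cm + Md² gives I = 0.74123 + (3.76)(0.831)² = 3.3377 kg·m².
Thin ring: I_cm = MR² = (2.59)(0.0951)² = 0.023424 kg·m²; centre at d = 0.94 m, so I = I_cm + Md² gives I = 0.023424 + (2.59)(0.94)² = 2.3119 kg·m².
Total I = 0.34602 + 0.58263 + 3.3377 + 2.3119 = 6.5783 kg·m².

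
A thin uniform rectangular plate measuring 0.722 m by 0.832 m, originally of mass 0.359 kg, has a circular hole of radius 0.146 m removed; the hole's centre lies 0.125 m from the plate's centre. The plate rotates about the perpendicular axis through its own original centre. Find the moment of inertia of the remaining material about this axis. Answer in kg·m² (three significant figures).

Unpierced body about its centre: I₀ = (1/12)M(a²+b²) = (1/12)(0.359)[(0.722)² + (0.832)²] = 0.036304 kg·m².
The removed disk has mass m = M·πr²/(ab) = (0.359)·π(0.146)²/(0.722·0.832) = 0.040021 kg (same uniform areal density).
Its moment of inertia about the rotation axis (parallel-axis theorem): I_hole = (1/2)mr² + md² = (1/2)(0.040021)(0.146)² + (0.040021)(0.125)² = 0.0010519 kg·m².
Treating the hole as negative mass, I = I₀ − I_hole = 0.036304 − 0.0010519 = 0.035252 kg·m².

0.0353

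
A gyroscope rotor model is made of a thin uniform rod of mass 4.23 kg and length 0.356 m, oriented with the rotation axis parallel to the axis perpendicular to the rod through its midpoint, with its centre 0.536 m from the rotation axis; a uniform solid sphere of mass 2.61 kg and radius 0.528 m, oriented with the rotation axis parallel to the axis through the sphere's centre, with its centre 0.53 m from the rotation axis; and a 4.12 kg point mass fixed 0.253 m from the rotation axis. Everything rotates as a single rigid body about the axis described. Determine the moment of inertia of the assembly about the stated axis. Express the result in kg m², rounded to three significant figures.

2.55

Thin rod: I_cm = (1/12)ML² = (1/12)(4.23)(0.356)² = 0.044674 kg m²; centre at d = 0.536 m, so the parallel axis theorem gives I = 0.044674 + (4.23)(0.536)² = 1.2599 kg m².
Solid sphere: I_cm = (2/5)MR² = (2/5)(2.61)(0.528)² = 0.29105 kg m²; centre at d = 0.53 m, so the parallel axis theorem gives I = 0.29105 + (2.61)(0.53)² = 1.0242 kg m².
Point mass: I_cm = 0; centre at d = 0.253 m, so the parallel axis theorem gives I = 0 + (4.12)(0.253)² = 0.26372 kg m².
Total I = 1.2599 + 1.0242 + 0.26372 = 2.5479 kg m².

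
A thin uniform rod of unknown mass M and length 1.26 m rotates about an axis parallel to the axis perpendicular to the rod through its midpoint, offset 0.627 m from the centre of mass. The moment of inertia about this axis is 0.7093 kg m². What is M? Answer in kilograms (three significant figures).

I = I_cm + Md² = (1/12)ML² + Md² = M·[0.0833333·(1.26)² + (0.627)²] = M·0.52543.
So M = 0.7093 / 0.52543 = 1.3499 kg.

1.35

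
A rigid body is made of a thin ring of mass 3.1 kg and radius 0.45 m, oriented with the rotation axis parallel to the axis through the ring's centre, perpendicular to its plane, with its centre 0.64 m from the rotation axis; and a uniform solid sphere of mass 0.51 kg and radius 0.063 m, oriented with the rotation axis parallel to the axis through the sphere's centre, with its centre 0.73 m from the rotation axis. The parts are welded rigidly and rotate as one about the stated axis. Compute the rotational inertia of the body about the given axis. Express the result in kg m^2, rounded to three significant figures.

2.17

Thin ring: I_cm = MR² = (3.1)(0.45)² = 0.62775 kg m^2; centre at d = 0.64 m, so I = I_cm + Md² gives I = 0.62775 + (3.1)(0.64)² = 1.8975 kg m^2.
Solid sphere: I_cm = (2/5)MR² = (2/5)(0.51)(0.063)² = 0.00080968 kg m^2; centre at d = 0.73 m, so I = I_cm + Md² gives I = 0.00080968 + (0.51)(0.73)² = 0.27259 kg m^2.
Total I = 1.8975 + 0.27259 = 2.1701 kg m^2.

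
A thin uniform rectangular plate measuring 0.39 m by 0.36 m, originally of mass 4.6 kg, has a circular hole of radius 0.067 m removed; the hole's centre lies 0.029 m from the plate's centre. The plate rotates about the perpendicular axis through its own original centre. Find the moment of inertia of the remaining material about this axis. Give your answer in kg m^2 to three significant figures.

Unpierced body about its centre: I₀ = (1/12)M(a²+b²) = (1/12)(4.6)[(0.39)² + (0.36)²] = 0.10798 kg m^2.
The removed disk has mass m = M·πr²/(ab) = (4.6)·π(0.067)²/(0.39·0.36) = 0.46205 kg (same uniform areal density).
Its moment of inertia about the rotation axis (parallel-axis theorem): I_hole = (1/2)mr² + md² = (1/2)(0.46205)(0.067)² + (0.46205)(0.029)² = 0.0014257 kg m^2.
Treating the hole as negative mass, I = I₀ − I_hole = 0.10798 − 0.0014257 = 0.10656 kg m^2.

0.107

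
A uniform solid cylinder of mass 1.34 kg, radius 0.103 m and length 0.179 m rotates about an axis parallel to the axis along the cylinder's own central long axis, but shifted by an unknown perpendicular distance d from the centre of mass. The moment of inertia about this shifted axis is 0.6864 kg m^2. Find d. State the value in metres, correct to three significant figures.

0.712

About the centre-of-mass axis, I_cm = (1/2)MR² = (1/2)(1.34)(0.103)² = 0.007108 kg m^2.
Parallel axis theorem: I = I_cm + Md², so Md² = 0.6864 − 0.007108 = 0.67929 kg m^2.
d = √(0.67929 / 1.34) = 0.71199 m.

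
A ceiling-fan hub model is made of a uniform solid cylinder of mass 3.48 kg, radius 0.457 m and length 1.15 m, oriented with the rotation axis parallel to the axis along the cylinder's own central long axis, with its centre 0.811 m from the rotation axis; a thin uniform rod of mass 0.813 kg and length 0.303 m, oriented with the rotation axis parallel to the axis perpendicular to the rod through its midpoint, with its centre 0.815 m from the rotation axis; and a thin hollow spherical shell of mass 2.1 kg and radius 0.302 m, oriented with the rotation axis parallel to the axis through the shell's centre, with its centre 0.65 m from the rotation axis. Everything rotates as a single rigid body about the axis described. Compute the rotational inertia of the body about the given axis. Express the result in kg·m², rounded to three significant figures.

4.21

Solid cylinder: I_cm = (1/2)MR² = (1/2)(3.48)(0.457)² = 0.3634 kg·m²; centre at d = 0.811 m, so I = I_cm + Md² gives I = 0.3634 + (3.48)(0.811)² = 2.6523 kg·m².
Thin rod: I_cm = (1/12)ML² = (1/12)(0.813)(0.303)² = 0.0062201 kg·m²; centre at d = 0.815 m, so I = I_cm + Md² gives I = 0.0062201 + (0.813)(0.815)² = 0.54623 kg·m².
Spherical shell: I_cm = (2/3)MR² = (2/3)(2.1)(0.302)² = 0.12769 kg·m²; centre at d = 0.65 m, so I = I_cm + Md² gives I = 0.12769 + (2.1)(0.65)² = 1.0149 kg·m².
Total I = 2.6523 + 0.54623 + 1.0149 = 4.2134 kg·m².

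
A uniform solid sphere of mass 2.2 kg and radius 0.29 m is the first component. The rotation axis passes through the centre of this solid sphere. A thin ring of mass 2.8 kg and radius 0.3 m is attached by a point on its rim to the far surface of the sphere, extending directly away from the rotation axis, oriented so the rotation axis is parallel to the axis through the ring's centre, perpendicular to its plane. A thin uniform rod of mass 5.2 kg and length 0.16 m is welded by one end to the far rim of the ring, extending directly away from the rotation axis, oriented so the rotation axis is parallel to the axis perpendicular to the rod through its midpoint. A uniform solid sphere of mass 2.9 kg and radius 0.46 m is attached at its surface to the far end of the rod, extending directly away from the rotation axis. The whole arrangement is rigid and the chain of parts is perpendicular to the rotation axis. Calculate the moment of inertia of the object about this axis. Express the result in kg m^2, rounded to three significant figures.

13.1

Solid sphere: I_cm = (2/5)MR² = (2/5)(2.2)(0.29)² = 0.074008 kg m^2; axis through the centre, so I = 0.074008 kg m^2.
Thin ring: I_cm = MR² = (2.8)(0.3)² = 0.252 kg m^2; centre at d = 0.29 + 0.3 = 0.59 m, so I = I_cm + Md² gives I = 0.252 + (2.8)(0.59)² = 1.2267 kg m^2.
Thin rod: I_cm = (1/12)ML² = (1/12)(5.2)(0.16)² = 0.011093 kg m^2; centre at d = 0.29 + 0.3 + 0.3 + 0.08 = 0.97 m, so I = I_cm + Md² gives I = 0.011093 + (5.2)(0.97)² = 4.9038 kg m^2.
Solid sphere: I_cm = (2/5)MR² = (2/5)(2.9)(0.46)² = 0.24546 kg m^2; centre at d = 0.29 + 0.3 + 0.3 + 0.08 + 0.08 + 0.46 = 1.51 m, so I = I_cm + Md² gives I = 0.24546 + (2.9)(1.51)² = 6.8577 kg m^2.
Total I = 0.074008 + 1.2267 + 4.9038 + 6.8577 = 13.062 kg m^2.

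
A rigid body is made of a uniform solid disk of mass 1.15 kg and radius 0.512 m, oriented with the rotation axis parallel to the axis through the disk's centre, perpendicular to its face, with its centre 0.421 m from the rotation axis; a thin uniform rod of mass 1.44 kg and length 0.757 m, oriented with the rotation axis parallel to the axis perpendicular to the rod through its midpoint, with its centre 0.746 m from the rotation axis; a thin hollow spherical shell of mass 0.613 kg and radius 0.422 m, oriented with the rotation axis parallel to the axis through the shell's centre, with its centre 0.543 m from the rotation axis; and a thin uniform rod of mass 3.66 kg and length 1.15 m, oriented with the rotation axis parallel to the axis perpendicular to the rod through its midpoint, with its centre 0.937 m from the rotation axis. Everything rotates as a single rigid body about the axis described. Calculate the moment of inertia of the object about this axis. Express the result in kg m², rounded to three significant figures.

5.09

Solid disk: I_cm = (1/2)MR² = (1/2)(1.15)(0.512)² = 0.15073 kg m²; centre at d = 0.421 m, so the parallel axis theorem gives I = 0.15073 + (1.15)(0.421)² = 0.35456 kg m².
Thin rod: I_cm = (1/12)ML² = (1/12)(1.44)(0.757)² = 0.068766 kg m²; centre at d = 0.746 m, so the parallel axis theorem gives I = 0.068766 + (1.44)(0.746)² = 0.87015 kg m².
Spherical shell: I_cm = (2/3)MR² = (2/3)(0.613)(0.422)² = 0.072777 kg m²; centre at d = 0.543 m, so the parallel axis theorem gives I = 0.072777 + (0.613)(0.543)² = 0.25352 kg m².
Thin rod: I_cm = (1/12)ML² = (1/12)(3.66)(1.15)² = 0.40336 kg m²; centre at d = 0.937 m, so the parallel axis theorem gives I = 0.40336 + (3.66)(0.937)² = 3.6167 kg m².
Total I = 0.35456 + 0.87015 + 0.25352 + 3.6167 = 5.095 kg m².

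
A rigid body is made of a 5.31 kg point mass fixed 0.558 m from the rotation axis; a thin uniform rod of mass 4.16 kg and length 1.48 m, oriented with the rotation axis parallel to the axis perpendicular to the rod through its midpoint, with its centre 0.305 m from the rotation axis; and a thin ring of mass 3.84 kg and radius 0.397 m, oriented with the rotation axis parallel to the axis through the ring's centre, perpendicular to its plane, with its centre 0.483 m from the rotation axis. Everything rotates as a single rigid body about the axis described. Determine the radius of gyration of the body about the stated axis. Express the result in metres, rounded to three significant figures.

Point mass: I_cm = 0; centre at d = 0.558 m, so the parallel axis theorem gives I = 0 + (5.31)(0.558)² = 1.6533 kg m^2.
Thin rod: I_cm = (1/12)ML² = (1/12)(4.16)(1.48)² = 0.75934 kg m^2; centre at d = 0.305 m, so the parallel axis theorem gives I = 0.75934 + (4.16)(0.305)² = 1.1463 kg m^2.
Thin ring: I_cm = MR² = (3.84)(0.397)² = 0.60522 kg m^2; centre at d = 0.483 m, so the parallel axis theorem gives I = 0.60522 + (3.84)(0.483)² = 1.501 kg m^2.
Total I = 4.3007 kg m^2; total mass M = 13.31 kg.
k = √(I/M) = √(4.3007/13.31) = 0.56844 m.

0.568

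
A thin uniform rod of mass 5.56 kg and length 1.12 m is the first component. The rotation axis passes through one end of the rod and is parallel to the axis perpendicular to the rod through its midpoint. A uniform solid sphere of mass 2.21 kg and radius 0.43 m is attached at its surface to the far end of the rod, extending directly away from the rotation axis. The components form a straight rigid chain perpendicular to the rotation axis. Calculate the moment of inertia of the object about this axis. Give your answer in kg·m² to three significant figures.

7.80

Thin rod: I_cm = (1/12)ML² = (1/12)(5.56)(1.12)² = 0.58121 kg·m²; centre at d = 0.56 m, so I = I_cm + Md² gives I = 0.58121 + (5.56)(0.56)² = 2.3248 kg·m².
Solid sphere: I_cm = (2/5)MR² = (2/5)(2.21)(0.43)² = 0.16345 kg·m²; centre at d = 0.56 + 0.56 + 0.43 = 1.55 m, so I = I_cm + Md² gives I = 0.16345 + (2.21)(1.55)² = 5.473 kg·m².
Total I = 2.3248 + 5.473 = 7.7978 kg·m².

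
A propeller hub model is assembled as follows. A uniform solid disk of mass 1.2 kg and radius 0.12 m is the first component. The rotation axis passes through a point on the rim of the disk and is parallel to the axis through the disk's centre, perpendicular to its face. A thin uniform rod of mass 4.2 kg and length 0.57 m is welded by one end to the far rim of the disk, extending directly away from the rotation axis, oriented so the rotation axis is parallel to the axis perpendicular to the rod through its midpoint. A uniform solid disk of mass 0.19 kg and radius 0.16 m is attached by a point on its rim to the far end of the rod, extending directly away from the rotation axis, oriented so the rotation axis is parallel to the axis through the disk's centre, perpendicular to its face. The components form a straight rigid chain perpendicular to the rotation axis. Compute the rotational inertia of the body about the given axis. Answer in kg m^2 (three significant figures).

Solid disk: I_cm = (1/2)MR² = (1/2)(1.2)(0.12)² = 0.00864 kg m^2; centre at d = 0.12 m, so the parallel axis theorem gives I = 0.00864 + (1.2)(0.12)² = 0.02592 kg m^2.
Thin rod: I_cm = (1/12)ML² = (1/12)(4.2)(0.57)² = 0.11371 kg m^2; centre at d = 0.12 + 0.12 + 0.285 = 0.525 m, so the parallel axis theorem gives I = 0.11371 + (4.2)(0.525)² = 1.2713 kg m^2.
Solid disk: I_cm = (1/2)MR² = (1/2)(0.19)(0.16)² = 0.002432 kg m^2; centre at d = 0.12 + 0.12 + 0.285 + 0.285 + 0.16 = 0.97 m, so the parallel axis theorem gives I = 0.002432 + (0.19)(0.97)² = 0.1812 kg m^2.
Total I = 0.02592 + 1.2713 + 0.1812 = 1.4785 kg m^2.

1.48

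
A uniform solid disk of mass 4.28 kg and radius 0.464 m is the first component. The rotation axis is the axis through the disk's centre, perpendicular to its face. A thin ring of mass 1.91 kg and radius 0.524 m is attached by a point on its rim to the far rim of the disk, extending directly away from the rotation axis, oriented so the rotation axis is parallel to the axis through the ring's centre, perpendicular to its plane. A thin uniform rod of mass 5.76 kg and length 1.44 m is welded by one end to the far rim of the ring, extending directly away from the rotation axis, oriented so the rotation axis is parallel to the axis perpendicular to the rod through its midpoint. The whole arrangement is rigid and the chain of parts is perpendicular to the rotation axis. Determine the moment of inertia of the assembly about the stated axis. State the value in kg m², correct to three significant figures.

32.5

Solid disk: I_cm = (1/2)MR² = (1/2)(4.28)(0.464)² = 0.46073 kg m²; axis through the centre, so I = 0.46073 kg m².
Thin ring: I_cm = MR² = (1.91)(0.524)² = 0.52444 kg m²; centre at d = 0.464 + 0.524 = 0.988 m, so the parallel axis theorem gives I = 0.52444 + (1.91)(0.988)² = 2.3889 kg m².
Thin rod: I_cm = (1/12)ML² = (1/12)(5.76)(1.44)² = 0.99533 kg m²; centre at d = 0.464 + 0.524 + 0.524 + 0.72 = 2.232 m, so the parallel axis theorem gives I = 0.99533 + (5.76)(2.232)² = 29.691 kg m².
Total I = 0.46073 + 2.3889 + 29.691 = 32.54 kg m².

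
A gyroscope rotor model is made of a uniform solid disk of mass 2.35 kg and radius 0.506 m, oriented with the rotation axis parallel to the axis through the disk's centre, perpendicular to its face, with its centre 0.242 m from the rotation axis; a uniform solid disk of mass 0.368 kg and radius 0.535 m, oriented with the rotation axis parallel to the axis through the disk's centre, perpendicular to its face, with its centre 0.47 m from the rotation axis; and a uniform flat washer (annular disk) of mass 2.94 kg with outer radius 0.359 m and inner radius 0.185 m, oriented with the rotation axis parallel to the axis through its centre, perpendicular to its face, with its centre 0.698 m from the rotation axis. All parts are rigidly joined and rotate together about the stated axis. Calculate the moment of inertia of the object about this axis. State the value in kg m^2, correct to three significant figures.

2.24

Solid disk: I_cm = (1/2)MR² = (1/2)(2.35)(0.506)² = 0.30084 kg m^2; centre at d = 0.242 m, so the parallel axis theorem gives I = 0.30084 + (2.35)(0.242)² = 0.43847 kg m^2.
Solid disk: I_cm = (1/2)MR² = (1/2)(0.368)(0.535)² = 0.052665 kg m^2; centre at d = 0.47 m, so the parallel axis theorem gives I = 0.052665 + (0.368)(0.47)² = 0.13396 kg m^2.
Annular disk: I_cm = (1/2)M(R²+r²) = (1/2)(2.94)[(0.359)² + (0.185)²] = 0.23977 kg m^2; centre at d = 0.698 m, so the parallel axis theorem gives I = 0.23977 + (2.94)(0.698)² = 1.6721 kg m^2.
Total I = 0.43847 + 0.13396 + 1.6721 = 2.2446 kg m^2.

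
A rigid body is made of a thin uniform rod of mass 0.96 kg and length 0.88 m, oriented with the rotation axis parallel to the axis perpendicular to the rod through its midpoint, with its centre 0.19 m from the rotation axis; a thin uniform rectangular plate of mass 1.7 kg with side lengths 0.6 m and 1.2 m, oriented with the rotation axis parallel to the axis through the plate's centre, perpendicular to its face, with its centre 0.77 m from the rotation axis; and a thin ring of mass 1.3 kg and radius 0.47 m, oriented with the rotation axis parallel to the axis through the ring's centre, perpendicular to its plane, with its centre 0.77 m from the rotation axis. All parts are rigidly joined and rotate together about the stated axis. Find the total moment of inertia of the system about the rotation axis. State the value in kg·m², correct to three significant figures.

Thin rod: I_cm = (1/12)ML² = (1/12)(0.96)(0.88)² = 0.061952 kg·m²; centre at d = 0.19 m, so I = I_cm + Md² gives I = 0.061952 + (0.96)(0.19)² = 0.096608 kg·m².
Rectangular plate: I_cm = (1/12)M(a²+b²) = (1/12)(1.7)[(0.6)² + (1.2)²] = 0.255 kg·m²; centre at d = 0.77 m, so I = I_cm + Md² gives I = 0.255 + (1.7)(0.77)² = 1.2629 kg·m².
Thin ring: I_cm = MR² = (1.3)(0.47)² = 0.28717 kg·m²; centre at d = 0.77 m, so I = I_cm + Md² gives I = 0.28717 + (1.3)(0.77)² = 1.0579 kg·m².
Total I = 0.096608 + 1.2629 + 1.0579 = 2.4175 kg·m².

2.42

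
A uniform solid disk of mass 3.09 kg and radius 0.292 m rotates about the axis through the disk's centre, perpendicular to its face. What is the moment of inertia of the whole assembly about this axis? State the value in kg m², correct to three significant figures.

I_cm = (1/2)MR² = (1/2)(3.09)(0.292)² = 0.13173 kg m²; axis through the centre, so I = 0.13173 kg m².

0.132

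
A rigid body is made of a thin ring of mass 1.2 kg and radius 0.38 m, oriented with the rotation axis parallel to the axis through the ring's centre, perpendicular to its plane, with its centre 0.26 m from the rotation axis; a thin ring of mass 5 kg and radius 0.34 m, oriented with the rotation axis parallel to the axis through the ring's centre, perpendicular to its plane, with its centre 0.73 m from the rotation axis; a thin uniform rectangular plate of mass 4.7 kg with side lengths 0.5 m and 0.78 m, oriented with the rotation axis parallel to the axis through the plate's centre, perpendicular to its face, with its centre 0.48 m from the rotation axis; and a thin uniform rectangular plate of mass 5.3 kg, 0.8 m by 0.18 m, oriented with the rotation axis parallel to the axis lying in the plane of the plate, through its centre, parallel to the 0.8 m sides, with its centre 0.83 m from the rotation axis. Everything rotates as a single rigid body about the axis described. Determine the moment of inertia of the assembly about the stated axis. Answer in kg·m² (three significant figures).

8.58

Thin ring: I_cm = MR² = (1.2)(0.38)² = 0.17328 kg·m²; centre at d = 0.26 m, so the parallel axis theorem gives I = 0.17328 + (1.2)(0.26)² = 0.2544 kg·m².
Thin ring: I_cm = MR² = (5)(0.34)² = 0.578 kg·m²; centre at d = 0.73 m, so the parallel axis theorem gives I = 0.578 + (5)(0.73)² = 3.2425 kg·m².
Rectangular plate: I_cm = (1/12)M(a²+b²) = (1/12)(4.7)[(0.5)² + (0.78)²] = 0.33621 kg·m²; centre at d = 0.48 m, so the parallel axis theorem gives I = 0.33621 + (4.7)(0.48)² = 1.4191 kg·m².
Rectangular plate: I_cm = (1/12)Mb² = (1/12)(5.3)(0.18)² = 0.01431 kg·m²; centre at d = 0.83 m, so the parallel axis theorem gives I = 0.01431 + (5.3)(0.83)² = 3.6655 kg·m².
Total I = 0.2544 + 3.2425 + 1.4191 + 3.6655 = 8.5815 kg·m².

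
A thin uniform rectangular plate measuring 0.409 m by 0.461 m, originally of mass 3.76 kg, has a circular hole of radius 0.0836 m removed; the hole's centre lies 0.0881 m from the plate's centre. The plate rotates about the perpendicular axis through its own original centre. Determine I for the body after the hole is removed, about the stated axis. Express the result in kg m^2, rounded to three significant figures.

Unpierced body about its centre: I₀ = (1/12)M(a²+b²) = (1/12)(3.76)[(0.409)² + (0.461)²] = 0.119 kg m^2.
The removed disk has mass m = M·πr²/(ab) = (3.76)·π(0.0836)²/(0.409·0.461) = 0.43785 kg (same uniform areal density).
Its moment of inertia about the rotation axis (parallel-axis theorem): I_hole = (1/2)mr² + md² = (1/2)(0.43785)(0.0836)² + (0.43785)(0.0881)² = 0.0049285 kg m^2.
Treating the hole as negative mass, I = I₀ − I_hole = 0.119 − 0.0049285 = 0.11408 kg m^2.

0.114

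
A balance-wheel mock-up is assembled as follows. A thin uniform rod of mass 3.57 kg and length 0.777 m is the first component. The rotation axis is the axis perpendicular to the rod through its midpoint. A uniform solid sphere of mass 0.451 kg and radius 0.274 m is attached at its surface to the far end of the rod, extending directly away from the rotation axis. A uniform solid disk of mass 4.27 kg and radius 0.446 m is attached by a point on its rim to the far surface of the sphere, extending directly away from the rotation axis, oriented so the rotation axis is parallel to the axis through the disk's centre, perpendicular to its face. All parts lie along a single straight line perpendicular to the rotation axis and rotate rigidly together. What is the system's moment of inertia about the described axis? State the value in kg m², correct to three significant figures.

8.98

Thin rod: I_cm = (1/12)ML² = (1/12)(3.57)(0.777)² = 0.17961 kg m²; axis through the centre, so I = 0.17961 kg m².
Solid sphere: I_cm = (2/5)MR² = (2/5)(0.451)(0.274)² = 0.013544 kg m²; centre at d = 0.3885 + 0.274 = 0.6625 m, so the parallel axis theorem gives I = 0.013544 + (0.451)(0.6625)² = 0.21149 kg m².
Solid disk: I_cm = (1/2)MR² = (1/2)(4.27)(0.446)² = 0.42469 kg m²; centre at d = 0.3885 + 0.274 + 0.274 + 0.446 = 1.3825 m, so the parallel axis theorem gives I = 0.42469 + (4.27)(1.3825)² = 8.586 kg m².
Total I = 0.17961 + 0.21149 + 8.586 = 8.9771 kg m².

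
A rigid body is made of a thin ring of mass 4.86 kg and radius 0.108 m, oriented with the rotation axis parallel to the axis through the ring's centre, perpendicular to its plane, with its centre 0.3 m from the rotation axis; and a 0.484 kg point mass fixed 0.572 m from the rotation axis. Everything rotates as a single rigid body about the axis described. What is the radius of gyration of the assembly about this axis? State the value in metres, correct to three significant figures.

Thin ring: I_cm = MR² = (4.86)(0.108)² = 0.056687 kg m²; centre at d = 0.3 m, so the parallel axis theorem gives I = 0.056687 + (4.86)(0.3)² = 0.49409 kg m².
Point mass: I_cm = 0; centre at d = 0.572 m, so the parallel axis theorem gives I = 0 + (0.484)(0.572)² = 0.15836 kg m².
Total I = 0.65244 kg m²; total mass M = 5.344 kg.
k = √(I/M) = √(0.65244/5.344) = 0.34941 m.

0.349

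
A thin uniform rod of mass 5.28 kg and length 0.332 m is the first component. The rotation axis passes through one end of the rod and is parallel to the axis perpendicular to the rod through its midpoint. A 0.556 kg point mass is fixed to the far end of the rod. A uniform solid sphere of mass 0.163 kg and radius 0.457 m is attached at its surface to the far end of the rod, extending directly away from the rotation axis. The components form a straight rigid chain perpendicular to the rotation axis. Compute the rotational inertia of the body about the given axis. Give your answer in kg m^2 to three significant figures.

Thin rod: I_cm = (1/12)ML² = (1/12)(5.28)(0.332)² = 0.048499 kg m^2; centre at d = 0.166 m, so I = I_cm + Md² gives I = 0.048499 + (5.28)(0.166)² = 0.19399 kg m^2.
Point mass: I_cm = 0; centre at d = 0.166 + 0.166 = 0.332 m, so I = I_cm + Md² gives I = 0 + (0.556)(0.332)² = 0.061285 kg m^2.
Solid sphere: I_cm = (2/5)MR² = (2/5)(0.163)(0.457)² = 0.013617 kg m^2; centre at d = 0.166 + 0.166 + 0.457 = 0.789 m, so I = I_cm + Md² gives I = 0.013617 + (0.163)(0.789)² = 0.11509 kg m^2.
Total I = 0.19399 + 0.061285 + 0.11509 = 0.37037 kg m^2.

0.370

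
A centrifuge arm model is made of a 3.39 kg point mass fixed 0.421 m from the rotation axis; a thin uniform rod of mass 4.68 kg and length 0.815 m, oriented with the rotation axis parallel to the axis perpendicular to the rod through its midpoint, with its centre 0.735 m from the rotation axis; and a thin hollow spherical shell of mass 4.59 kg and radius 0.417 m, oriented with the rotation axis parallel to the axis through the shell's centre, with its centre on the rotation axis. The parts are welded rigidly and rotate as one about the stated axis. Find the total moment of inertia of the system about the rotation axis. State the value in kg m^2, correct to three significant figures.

3.92

Point mass: I_cm = 0; centre at d = 0.421 m, so I = I_cm + Md² gives I = 0 + (3.39)(0.421)² = 0.60085 kg m^2.
Thin rod: I_cm = (1/12)ML² = (1/12)(4.68)(0.815)² = 0.25905 kg m^2; centre at d = 0.735 m, so I = I_cm + Md² gives I = 0.25905 + (4.68)(0.735)² = 2.7873 kg m^2.
Spherical shell: I_cm = (2/3)MR² = (2/3)(4.59)(0.417)² = 0.5321 kg m^2; axis through the centre, so I = 0.5321 kg m^2.
Total I = 0.60085 + 2.7873 + 0.5321 = 3.9202 kg m^2.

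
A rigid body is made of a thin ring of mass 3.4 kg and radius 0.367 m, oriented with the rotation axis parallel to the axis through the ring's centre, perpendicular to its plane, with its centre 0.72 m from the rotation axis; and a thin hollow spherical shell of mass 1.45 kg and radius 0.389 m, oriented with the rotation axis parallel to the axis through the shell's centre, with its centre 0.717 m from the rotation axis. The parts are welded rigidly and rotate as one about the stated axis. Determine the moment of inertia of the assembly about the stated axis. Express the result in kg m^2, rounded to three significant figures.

Thin ring: I_cm = MR² = (3.4)(0.367)² = 0.45794 kg m^2; centre at d = 0.72 m, so I = I_cm + Md² gives I = 0.45794 + (3.4)(0.72)² = 2.2205 kg m^2.
Spherical shell: I_cm = (2/3)MR² = (2/3)(1.45)(0.389)² = 0.14628 kg m^2; centre at d = 0.717 m, so I = I_cm + Md² gives I = 0.14628 + (1.45)(0.717)² = 0.89171 kg m^2.
Total I = 2.2205 + 0.89171 = 3.1122 kg m^2.

3.11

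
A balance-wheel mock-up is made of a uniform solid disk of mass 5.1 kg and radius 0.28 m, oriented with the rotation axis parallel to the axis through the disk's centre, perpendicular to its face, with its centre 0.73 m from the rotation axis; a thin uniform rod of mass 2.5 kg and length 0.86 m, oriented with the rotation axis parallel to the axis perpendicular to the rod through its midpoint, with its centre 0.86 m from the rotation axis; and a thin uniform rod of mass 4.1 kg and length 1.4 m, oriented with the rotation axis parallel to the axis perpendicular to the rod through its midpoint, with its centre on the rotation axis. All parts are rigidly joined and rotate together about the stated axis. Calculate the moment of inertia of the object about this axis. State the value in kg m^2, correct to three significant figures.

Solid disk: I_cm = (1/2)MR² = (1/2)(5.1)(0.28)² = 0.19992 kg m^2; centre at d = 0.73 m, so I = I_cm + Md² gives I = 0.19992 + (5.1)(0.73)² = 2.9177 kg m^2.
Thin rod: I_cm = (1/12)ML² = (1/12)(2.5)(0.86)² = 0.15408 kg m^2; centre at d = 0.86 m, so I = I_cm + Md² gives I = 0.15408 + (2.5)(0.86)² = 2.0031 kg m^2.
Thin rod: I_cm = (1/12)ML² = (1/12)(4.1)(1.4)² = 0.66967 kg m^2; axis through the centre, so I = 0.66967 kg m^2.
Total I = 2.9177 + 2.0031 + 0.66967 = 5.5905 kg m^2.

5.59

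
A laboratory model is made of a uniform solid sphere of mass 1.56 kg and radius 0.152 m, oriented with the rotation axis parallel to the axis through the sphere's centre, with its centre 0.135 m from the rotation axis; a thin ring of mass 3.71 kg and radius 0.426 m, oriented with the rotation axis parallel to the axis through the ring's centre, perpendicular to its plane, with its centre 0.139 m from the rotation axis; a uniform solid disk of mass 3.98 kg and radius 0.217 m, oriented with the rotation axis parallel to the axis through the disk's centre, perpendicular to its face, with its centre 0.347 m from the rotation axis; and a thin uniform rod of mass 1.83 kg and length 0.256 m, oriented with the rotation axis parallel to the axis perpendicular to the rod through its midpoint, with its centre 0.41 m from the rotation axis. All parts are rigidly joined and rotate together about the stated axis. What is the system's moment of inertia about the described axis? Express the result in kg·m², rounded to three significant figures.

Solid sphere: I_cm = (2/5)MR² = (2/5)(1.56)(0.152)² = 0.014417 kg·m²; centre at d = 0.135 m, so the parallel axis theorem gives I = 0.014417 + (1.56)(0.135)² = 0.042848 kg·m².
Thin ring: I_cm = MR² = (3.71)(0.426)² = 0.67328 kg·m²; centre at d = 0.139 m, so the parallel axis theorem gives I = 0.67328 + (3.71)(0.139)² = 0.74496 kg·m².
Solid disk: I_cm = (1/2)MR² = (1/2)(3.98)(0.217)² = 0.093707 kg·m²; centre at d = 0.347 m, so the parallel axis theorem gives I = 0.093707 + (3.98)(0.347)² = 0.57293 kg·m².
Thin rod: I_cm = (1/12)ML² = (1/12)(1.83)(0.256)² = 0.0099942 kg·m²; centre at d = 0.41 m, so the parallel axis theorem gives I = 0.0099942 + (1.83)(0.41)² = 0.31762 kg·m².
Total I = 0.042848 + 0.74496 + 0.57293 + 0.31762 = 1.6784 kg·m².

1.68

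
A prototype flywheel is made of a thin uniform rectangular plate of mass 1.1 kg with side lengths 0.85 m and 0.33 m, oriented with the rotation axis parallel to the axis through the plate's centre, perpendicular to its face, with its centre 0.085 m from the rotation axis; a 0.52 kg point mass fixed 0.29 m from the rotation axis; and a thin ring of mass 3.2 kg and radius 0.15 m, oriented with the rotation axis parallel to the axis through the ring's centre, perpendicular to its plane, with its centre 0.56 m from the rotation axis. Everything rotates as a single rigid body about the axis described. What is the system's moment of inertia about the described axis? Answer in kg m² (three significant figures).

1.20

Rectangular plate: I_cm = (1/12)M(a²+b²) = (1/12)(1.1)[(0.85)² + (0.33)²] = 0.076212 kg m²; centre at d = 0.085 m, so I = I_cm + Md² gives I = 0.076212 + (1.1)(0.085)² = 0.084159 kg m².
Point mass: I_cm = 0; centre at d = 0.29 m, so I = I_cm + Md² gives I = 0 + (0.52)(0.29)² = 0.043732 kg m².
Thin ring: I_cm = MR² = (3.2)(0.15)² = 0.072 kg m²; centre at d = 0.56 m, so I = I_cm + Md² gives I = 0.072 + (3.2)(0.56)² = 1.0755 kg m².
Total I = 0.084159 + 0.043732 + 1.0755 = 1.2034 kg m².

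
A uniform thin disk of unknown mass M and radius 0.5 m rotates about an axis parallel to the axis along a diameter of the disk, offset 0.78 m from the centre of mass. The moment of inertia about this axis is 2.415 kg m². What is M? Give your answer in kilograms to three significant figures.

3.60

I = I_cm + Md² = (1/4)MR² + Md² = M·[0.25·(0.5)² + (0.78)²] = M·0.6709.
So M = 2.415 / 0.6709 = 3.5996 kg.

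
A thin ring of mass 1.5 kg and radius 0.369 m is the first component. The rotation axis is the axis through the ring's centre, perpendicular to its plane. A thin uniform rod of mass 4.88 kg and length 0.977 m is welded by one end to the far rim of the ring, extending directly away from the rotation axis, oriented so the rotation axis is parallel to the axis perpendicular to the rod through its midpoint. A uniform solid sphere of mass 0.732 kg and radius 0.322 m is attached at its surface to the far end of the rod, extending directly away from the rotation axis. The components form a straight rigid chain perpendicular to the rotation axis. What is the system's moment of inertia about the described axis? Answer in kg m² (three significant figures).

Thin ring: I_cm = MR² = (1.5)(0.369)² = 0.20424 kg m²; axis through the centre, so I = 0.20424 kg m².
Thin rod: I_cm = (1/12)ML² = (1/12)(4.88)(0.977)² = 0.38818 kg m²; centre at d = 0.369 + 0.4885 = 0.8575 m, so I = I_cm + Md² gives I = 0.38818 + (4.88)(0.8575)² = 3.9765 kg m².
Solid sphere: I_cm = (2/5)MR² = (2/5)(0.732)(0.322)² = 0.030359 kg m²; centre at d = 0.369 + 0.4885 + 0.4885 + 0.322 = 1.668 m, so I = I_cm + Md² gives I = 0.030359 + (0.732)(1.668)² = 2.0669 kg m².
Total I = 0.20424 + 3.9765 + 2.0669 = 6.2477 kg m².

6.25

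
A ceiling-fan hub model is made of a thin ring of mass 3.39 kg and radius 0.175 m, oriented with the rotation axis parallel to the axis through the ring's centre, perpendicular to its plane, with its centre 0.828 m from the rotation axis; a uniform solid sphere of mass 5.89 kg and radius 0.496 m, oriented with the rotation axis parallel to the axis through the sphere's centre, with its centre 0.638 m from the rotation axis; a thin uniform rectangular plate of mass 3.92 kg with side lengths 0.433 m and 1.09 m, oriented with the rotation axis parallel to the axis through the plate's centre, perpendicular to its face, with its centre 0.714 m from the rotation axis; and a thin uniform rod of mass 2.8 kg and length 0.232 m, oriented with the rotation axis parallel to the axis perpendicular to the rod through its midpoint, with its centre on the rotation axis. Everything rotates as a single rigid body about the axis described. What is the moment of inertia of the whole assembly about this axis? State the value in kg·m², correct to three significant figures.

Thin ring: I_cm = MR² = (3.39)(0.175)² = 0.10382 kg·m²; centre at d = 0.828 m, so I = I_cm + Md² gives I = 0.10382 + (3.39)(0.828)² = 2.4279 kg·m².
Solid sphere: I_cm = (2/5)MR² = (2/5)(5.89)(0.496)² = 0.57961 kg·m²; centre at d = 0.638 m, so I = I_cm + Md² gives I = 0.57961 + (5.89)(0.638)² = 2.9771 kg·m².
Rectangular plate: I_cm = (1/12)M(a²+b²) = (1/12)(3.92)[(0.433)² + (1.09)²] = 0.44936 kg·m²; centre at d = 0.714 m, so I = I_cm + Md² gives I = 0.44936 + (3.92)(0.714)² = 2.4478 kg·m².
Thin rod: I_cm = (1/12)ML² = (1/12)(2.8)(0.232)² = 0.012559 kg·m²; axis through the centre, so I = 0.012559 kg·m².
Total I = 2.4279 + 2.9771 + 2.4478 + 0.012559 = 7.8654 kg·m².

7.87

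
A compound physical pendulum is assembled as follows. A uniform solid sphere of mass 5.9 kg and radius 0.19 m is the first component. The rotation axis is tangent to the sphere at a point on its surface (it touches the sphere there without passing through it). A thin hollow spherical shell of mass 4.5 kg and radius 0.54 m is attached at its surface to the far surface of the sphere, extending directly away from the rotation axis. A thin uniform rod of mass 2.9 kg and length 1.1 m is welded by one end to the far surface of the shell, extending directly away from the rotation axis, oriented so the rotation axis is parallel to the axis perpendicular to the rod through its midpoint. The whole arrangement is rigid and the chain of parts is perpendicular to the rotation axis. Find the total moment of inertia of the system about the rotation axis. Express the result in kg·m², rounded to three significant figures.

Solid sphere: I_cm = (2/5)MR² = (2/5)(5.9)(0.19)² = 0.085196 kg·m²; centre at d = 0.19 m, so I = I_cm + Md² gives I = 0.085196 + (5.9)(0.19)² = 0.29819 kg·m².
Spherical shell: I_cm = (2/3)MR² = (2/3)(4.5)(0.54)² = 0.8748 kg·m²; centre at d = 0.19 + 0.19 + 0.54 = 0.92 m, so I = I_cm + Md² gives I = 0.8748 + (4.5)(0.92)² = 4.6836 kg·m².
Thin rod: I_cm = (1/12)ML² = (1/12)(2.9)(1.1)² = 0.29242 kg·m²; centre at d = 0.19 + 0.19 + 0.54 + 0.54 + 0.55 = 2.01 m, so I = I_cm + Md² gives I = 0.29242 + (2.9)(2.01)² = 12.009 kg·m².
Total I = 0.29819 + 4.6836 + 12.009 = 16.99 kg·m².

17.0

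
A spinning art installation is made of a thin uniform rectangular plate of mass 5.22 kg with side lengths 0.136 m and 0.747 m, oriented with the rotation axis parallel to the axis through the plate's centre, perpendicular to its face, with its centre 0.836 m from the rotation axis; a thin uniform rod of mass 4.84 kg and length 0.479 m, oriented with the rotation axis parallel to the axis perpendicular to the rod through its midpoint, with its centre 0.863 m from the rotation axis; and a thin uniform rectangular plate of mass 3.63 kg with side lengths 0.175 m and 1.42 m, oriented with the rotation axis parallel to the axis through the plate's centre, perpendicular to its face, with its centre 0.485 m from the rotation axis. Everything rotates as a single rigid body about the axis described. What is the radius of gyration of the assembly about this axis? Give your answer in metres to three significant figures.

Rectangular plate: I_cm = (1/12)M(a²+b²) = (1/12)(5.22)[(0.136)² + (0.747)²] = 0.25078 kg m²; centre at d = 0.836 m, so the parallel axis theorem gives I = 0.25078 + (5.22)(0.836)² = 3.899 kg m².
Thin rod: I_cm = (1/12)ML² = (1/12)(4.84)(0.479)² = 0.092541 kg m²; centre at d = 0.863 m, so the parallel axis theorem gives I = 0.092541 + (4.84)(0.863)² = 3.6972 kg m².
Rectangular plate: I_cm = (1/12)M(a²+b²) = (1/12)(3.63)[(0.175)² + (1.42)²] = 0.61923 kg m²; centre at d = 0.485 m, so the parallel axis theorem gives I = 0.61923 + (3.63)(0.485)² = 1.4731 kg m².
Total I = 9.0693 kg m²; total mass M = 13.69 kg.
k = √(I/M) = √(9.0693/13.69) = 0.81393 m.

0.814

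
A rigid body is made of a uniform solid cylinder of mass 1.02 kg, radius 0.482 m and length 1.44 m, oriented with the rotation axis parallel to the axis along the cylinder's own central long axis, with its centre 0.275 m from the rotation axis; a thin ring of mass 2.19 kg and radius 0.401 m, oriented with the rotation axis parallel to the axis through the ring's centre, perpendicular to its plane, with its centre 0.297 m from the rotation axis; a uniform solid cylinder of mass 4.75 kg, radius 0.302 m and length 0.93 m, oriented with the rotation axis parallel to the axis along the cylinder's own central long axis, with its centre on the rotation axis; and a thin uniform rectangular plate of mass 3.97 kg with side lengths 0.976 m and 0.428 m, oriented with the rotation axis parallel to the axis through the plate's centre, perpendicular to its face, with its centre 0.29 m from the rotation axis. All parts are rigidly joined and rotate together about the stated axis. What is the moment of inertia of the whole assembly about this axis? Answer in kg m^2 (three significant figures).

Solid cylinder: I_cm = (1/2)MR² = (1/2)(1.02)(0.482)² = 0.11849 kg m^2; centre at d = 0.275 m, so the parallel axis theorem gives I = 0.11849 + (1.02)(0.275)² = 0.19562 kg m^2.
Thin ring: I_cm = MR² = (2.19)(0.401)² = 0.35215 kg m^2; centre at d = 0.297 m, so the parallel axis theorem gives I = 0.35215 + (2.19)(0.297)² = 0.54533 kg m^2.
Solid cylinder: I_cm = (1/2)MR² = (1/2)(4.75)(0.302)² = 0.21661 kg m^2; axis through the centre, so I = 0.21661 kg m^2.
Rectangular plate: I_cm = (1/12)M(a²+b²) = (1/12)(3.97)[(0.976)² + (0.428)²] = 0.37575 kg m^2; centre at d = 0.29 m, so the parallel axis theorem gives I = 0.37575 + (3.97)(0.29)² = 0.70962 kg m^2.
Total I = 0.19562 + 0.54533 + 0.21661 + 0.70962 = 1.6672 kg m^2.

1.67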